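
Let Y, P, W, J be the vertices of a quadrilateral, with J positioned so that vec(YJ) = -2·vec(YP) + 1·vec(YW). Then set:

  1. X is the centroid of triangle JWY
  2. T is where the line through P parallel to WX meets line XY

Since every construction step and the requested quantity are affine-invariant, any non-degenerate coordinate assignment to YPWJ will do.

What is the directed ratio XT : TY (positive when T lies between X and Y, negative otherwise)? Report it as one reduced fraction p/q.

Choose coordinates Y = (0, 0), P = (1, 0), W = (0, 1), J = (-2, 1).
1. X is the centroid of triangle JWY ⇒ X = (-2/3, 2/3)
2. T is where the line through P parallel to WX meets line XY ⇒ T = (1/3, -1/3)
T = X + t·(Y−X) with t = 3/2, so XT:TY = t:(1−t) = 3/2:-1/2

XT:TY = -3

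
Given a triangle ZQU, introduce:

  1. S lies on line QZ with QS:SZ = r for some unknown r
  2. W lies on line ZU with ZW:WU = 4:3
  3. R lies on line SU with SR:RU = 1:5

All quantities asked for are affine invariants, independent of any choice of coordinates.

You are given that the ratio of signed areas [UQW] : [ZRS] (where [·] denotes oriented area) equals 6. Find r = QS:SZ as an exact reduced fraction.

Assign Z = (0, 0), Q = (1, 0), U = (0, 1) — the answer is frame-independent, so this choice is without loss of generality.
1. With QS:SZ = r, write λ = r/(r+1) so S = Q + λ·(Z−Q); S is affine-linear in λ
2. W lies on line ZU with ZW:WU = 4:3 ⇒ W = (0, 4/7)
3. R lies on line SU with SR:RU = 1:5 ⇒ R is an affine combination of earlier points and hence also affine-linear in λ
Every point depending on S is an affine combination of S and λ-independent points, so each such coordinate is linear in λ; the λ² term in each signed area is a multiple of (Z−Q)×(Z−Q) = 0, so 2·[UQW] and 2·[ZRS] are each linear in λ. Evaluating at λ=0 and λ=1:
  2·[UQW] = -3/7,   2·[ZRS] = 1/6·λ − 1/6
So [UQW]:[ZRS] = (-3/7) / (1/6·λ − 1/6). Setting this equal to 6:
  -3/7 = 6·(1/6·λ − 1/6)  ⇒  λ = 4/7
Then r = λ/(1−λ) = (4/7)/(3/7) = 4/3. Check: with r = 4/3, S = (3/7, 0) and [UQW]:[ZRS] = 6 as required.

r = 4/3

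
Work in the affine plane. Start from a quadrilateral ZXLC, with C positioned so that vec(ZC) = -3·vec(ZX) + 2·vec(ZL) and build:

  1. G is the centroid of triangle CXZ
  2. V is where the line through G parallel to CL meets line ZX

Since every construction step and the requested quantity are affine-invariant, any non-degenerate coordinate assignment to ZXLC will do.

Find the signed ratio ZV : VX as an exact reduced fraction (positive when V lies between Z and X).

Work in coordinates with Z = (0, 0), X = (1, 0), L = (0, 1), C = (-3, 2).
1. G is the centroid of triangle CXZ ⇒ G = (-2/3, 2/3)
2. V is where the line through G parallel to CL meets line ZX ⇒ V = (4/3, 0)
V = Z + t·(X−Z) with t = 4/3, so ZV:VX = t:(1−t) = 4/3:-1/3

ZV:VX = -4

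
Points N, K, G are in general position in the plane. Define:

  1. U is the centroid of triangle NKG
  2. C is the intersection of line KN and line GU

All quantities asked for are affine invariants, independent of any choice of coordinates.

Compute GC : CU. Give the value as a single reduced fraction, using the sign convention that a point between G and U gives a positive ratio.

Assign N = (0, 0), K = (1, 0), G = (0, 1) — the answer is frame-independent, so this choice is without loss of generality.
1. U is the centroid of triangle NKG ⇒ U = (1/3, 1/3)
2. C is the intersection of line KN and line GU ⇒ C = (1/2, 0)
C = G + t·(U−G) with t = 3/2, so GC:CU = t:(1−t) = 3/2:-1/2

GC:CU = -3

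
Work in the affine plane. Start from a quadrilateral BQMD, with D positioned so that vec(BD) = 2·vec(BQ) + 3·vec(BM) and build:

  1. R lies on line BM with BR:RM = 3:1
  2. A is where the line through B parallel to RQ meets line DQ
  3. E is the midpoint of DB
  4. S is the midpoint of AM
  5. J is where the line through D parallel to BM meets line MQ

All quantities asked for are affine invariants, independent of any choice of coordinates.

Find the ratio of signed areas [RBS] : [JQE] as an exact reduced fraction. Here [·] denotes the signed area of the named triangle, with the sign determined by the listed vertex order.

Set B = (0, 0), Q = (1, 0), M = (0, 1), D = (2, 3); any affine frame gives the same invariant.
1. R lies on line BM with BR:RM = 3:1 ⇒ R = (0, 3/4)
2. A is where the line through B parallel to RQ meets line DQ ⇒ A = (4/5, -3/5)
3. E is the midpoint of DB ⇒ E = (1, 3/2)
4. S is the midpoint of AM ⇒ S = (2/5, 1/5)
5. J is where the line through D parallel to BM meets line MQ ⇒ J = (2, -1)
2·[RBS] = 3/10, 2·[JQE] = -3/2
[RBS]:[JQE] = 3/10:-3/2 = -1/5

[RBS]:[JQE] = -1/5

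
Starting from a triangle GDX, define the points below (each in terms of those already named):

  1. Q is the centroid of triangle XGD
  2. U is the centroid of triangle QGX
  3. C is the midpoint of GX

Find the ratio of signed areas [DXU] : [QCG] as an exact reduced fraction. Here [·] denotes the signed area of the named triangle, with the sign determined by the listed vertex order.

[DXU]:[QCG] = 8/3

Work in coordinates with G = (0, 0), D = (1, 0), X = (0, 1).
1. Q is the centroid of triangle XGD ⇒ Q = (1/3, 1/3)
2. U is the centroid of triangle QGX ⇒ U = (1/9, 4/9)
3. C is the midpoint of GX ⇒ C = (0, 1/2)
2·[DXU] = 4/9, 2·[QCG] = 1/6
[DXU]:[QCG] = 4/9:1/6 = 8/3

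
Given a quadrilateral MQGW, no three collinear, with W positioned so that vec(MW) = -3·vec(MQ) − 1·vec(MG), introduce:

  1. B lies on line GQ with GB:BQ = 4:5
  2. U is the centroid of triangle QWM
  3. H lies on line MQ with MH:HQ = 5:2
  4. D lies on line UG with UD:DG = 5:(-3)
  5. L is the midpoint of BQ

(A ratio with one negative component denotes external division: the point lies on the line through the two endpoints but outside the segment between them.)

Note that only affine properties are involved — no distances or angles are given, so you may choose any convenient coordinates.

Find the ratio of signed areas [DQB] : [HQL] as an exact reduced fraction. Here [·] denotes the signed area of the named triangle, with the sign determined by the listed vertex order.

Assign M = (0, 0), Q = (1, 0), G = (0, 1), W = (-3, -1) — the answer is frame-independent, so this choice is without loss of generality.
1. B lies on line GQ with GB:BQ = 4:5 ⇒ B = (4/9, 5/9)
2. U is the centroid of triangle QWM ⇒ U = (-2/3, -1/3)
3. H lies on line MQ with MH:HQ = 5:2 ⇒ H = (5/7, 0)
4. D lies on line UG with UD:DG = 5:(-3) ⇒ D = (1, 3)
5. L is the midpoint of BQ ⇒ L = (13/18, 5/18)
2·[DQB] = -5/3, 2·[HQL] = 5/63
[DQB]:[HQL] = -5/3:5/63 = -21

[DQB]:[HQL] = -21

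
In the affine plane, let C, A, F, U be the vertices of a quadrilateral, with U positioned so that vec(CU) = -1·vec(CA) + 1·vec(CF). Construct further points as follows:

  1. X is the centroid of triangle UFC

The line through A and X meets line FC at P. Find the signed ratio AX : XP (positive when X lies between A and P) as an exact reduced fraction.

AX:XP = -4

Choose coordinates C = (0, 0), A = (1, 0), F = (0, 1), U = (-1, 1).
1. X is the centroid of triangle UFC ⇒ X = (-1/3, 2/3)
line AX meets FC at P = (0, 1/2)
X = A + t·(P−A) with t = 4/3, so AX:XP = 4/3:-1/3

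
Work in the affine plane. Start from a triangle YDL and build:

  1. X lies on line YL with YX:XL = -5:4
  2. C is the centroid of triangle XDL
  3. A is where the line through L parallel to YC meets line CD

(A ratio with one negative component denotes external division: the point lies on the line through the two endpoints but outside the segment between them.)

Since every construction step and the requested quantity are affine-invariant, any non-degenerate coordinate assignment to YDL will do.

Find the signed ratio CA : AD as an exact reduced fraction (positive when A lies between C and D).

CA:AD = -1/7

Assign Y = (0, 0), D = (1, 0), L = (0, 1) — the answer is frame-independent, so this choice is without loss of generality.
1. X lies on line YL with YX:XL = -5:4 ⇒ X = (0, 5)
2. C is the centroid of triangle XDL ⇒ C = (1/3, 2)
3. A is where the line through L parallel to YC meets line CD ⇒ A = (2/9, 7/3)
A = C + t·(D−C) with t = -1/6, so CA:AD = t:(1−t) = -1/6:7/6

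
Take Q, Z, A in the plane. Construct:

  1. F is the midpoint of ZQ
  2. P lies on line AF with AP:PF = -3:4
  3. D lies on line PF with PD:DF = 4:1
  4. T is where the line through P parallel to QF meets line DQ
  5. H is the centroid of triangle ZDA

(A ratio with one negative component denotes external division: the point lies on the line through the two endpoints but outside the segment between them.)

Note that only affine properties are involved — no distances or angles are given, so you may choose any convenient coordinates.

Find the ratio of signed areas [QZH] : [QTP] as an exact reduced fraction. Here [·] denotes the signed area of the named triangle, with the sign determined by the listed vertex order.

Set Q = (0, 0), Z = (1, 0), A = (0, 1); any affine frame gives the same invariant.
1. F is the midpoint of ZQ ⇒ F = (1/2, 0)
2. P lies on line AF with AP:PF = -3:4 ⇒ P = (-3/2, 4)
3. D lies on line PF with PD:DF = 4:1 ⇒ D = (1/10, 4/5)
4. T is where the line through P parallel to QF meets line DQ ⇒ T = (1/2, 4)
5. H is the centroid of triangle ZDA ⇒ H = (11/30, 3/5)
2·[QZH] = 3/5, 2·[QTP] = 8
[QZH]:[QTP] = 3/5:8 = 3/40

[QZH]:[QTP] = 3/40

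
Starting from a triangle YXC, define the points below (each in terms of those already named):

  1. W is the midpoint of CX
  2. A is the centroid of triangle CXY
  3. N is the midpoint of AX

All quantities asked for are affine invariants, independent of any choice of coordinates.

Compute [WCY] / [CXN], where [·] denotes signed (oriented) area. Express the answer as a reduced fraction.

Assign Y = (0, 0), X = (1, 0), C = (0, 1) — the answer is frame-independent, so this choice is without loss of generality.
1. W is the midpoint of CX ⇒ W = (1/2, 1/2)
2. A is the centroid of triangle CXY ⇒ A = (1/3, 1/3)
3. N is the midpoint of AX ⇒ N = (2/3, 1/6)
2·[WCY] = 1/2, 2·[CXN] = -1/6
[WCY]:[CXN] = 1/2:-1/6 = -3

[WCY]:[CXN] = -3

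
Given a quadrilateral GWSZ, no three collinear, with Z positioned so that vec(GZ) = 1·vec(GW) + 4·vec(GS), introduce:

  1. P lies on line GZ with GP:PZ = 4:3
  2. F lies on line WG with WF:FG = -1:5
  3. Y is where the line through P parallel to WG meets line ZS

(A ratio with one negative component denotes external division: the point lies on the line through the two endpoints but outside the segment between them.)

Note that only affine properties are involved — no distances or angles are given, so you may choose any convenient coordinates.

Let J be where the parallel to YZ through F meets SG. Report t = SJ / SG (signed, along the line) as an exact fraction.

t = 19/4

Work in coordinates with G = (0, 0), W = (1, 0), S = (0, 1), Z = (1, 4).
1. P lies on line GZ with GP:PZ = 4:3 ⇒ P = (4/7, 16/7)
2. F lies on line WG with WF:FG = -1:5 ⇒ F = (5/4, 0)
3. Y is where the line through P parallel to WG meets line ZS ⇒ Y = (3/7, 16/7)
through F parallel to YZ: direction (4/7, 12/7); meets SG at J = (0, -15/4)
J = S + t·(G−S) with t = 19/4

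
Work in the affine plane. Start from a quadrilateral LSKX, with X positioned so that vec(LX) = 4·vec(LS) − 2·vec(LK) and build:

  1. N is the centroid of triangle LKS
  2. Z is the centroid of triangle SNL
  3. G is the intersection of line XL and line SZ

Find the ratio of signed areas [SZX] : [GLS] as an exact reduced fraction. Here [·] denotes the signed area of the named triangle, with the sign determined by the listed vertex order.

Set L = (0, 0), S = (1, 0), K = (0, 1), X = (4, -2); any affine frame gives the same invariant.
1. N is the centroid of triangle LKS ⇒ N = (1/3, 1/3)
2. Z is the centroid of triangle SNL ⇒ Z = (4/9, 1/9)
3. G is the intersection of line XL and line SZ ⇒ G = (-2/3, 1/3)
2·[SZX] = 7/9, 2·[GLS] = 1/3
[SZX]:[GLS] = 7/9:1/3 = 7/3

[SZX]:[GLS] = 7/3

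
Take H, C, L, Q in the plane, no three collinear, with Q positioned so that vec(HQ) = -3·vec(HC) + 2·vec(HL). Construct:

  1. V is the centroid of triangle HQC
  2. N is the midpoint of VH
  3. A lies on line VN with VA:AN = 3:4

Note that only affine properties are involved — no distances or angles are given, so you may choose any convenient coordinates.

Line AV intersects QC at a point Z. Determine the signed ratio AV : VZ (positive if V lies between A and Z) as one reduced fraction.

Assign H = (0, 0), C = (1, 0), L = (0, 1), Q = (-3, 2) — the answer is frame-independent, so this choice is without loss of generality.
1. V is the centroid of triangle HQC ⇒ V = (-2/3, 2/3)
2. N is the midpoint of VH ⇒ N = (-1/3, 1/3)
3. A lies on line VN with VA:AN = 3:4 ⇒ A = (-11/21, 11/21)
line AV meets QC at Z = (-1, 1)
V = A + t·(Z−A) with t = 3/10, so AV:VZ = 3/10:7/10

AV:VZ = 3/7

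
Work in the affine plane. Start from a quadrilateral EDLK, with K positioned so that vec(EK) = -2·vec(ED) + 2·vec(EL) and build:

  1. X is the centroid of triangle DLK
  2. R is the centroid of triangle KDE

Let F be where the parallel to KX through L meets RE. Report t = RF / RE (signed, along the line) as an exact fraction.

Choose coordinates E = (0, 0), D = (1, 0), L = (0, 1), K = (-2, 2).
1. X is the centroid of triangle DLK ⇒ X = (-1/3, 1)
2. R is the centroid of triangle KDE ⇒ R = (-1/3, 2/3)
through L parallel to KX: direction (5/3, -1); meets RE at F = (-5/7, 10/7)
F = R + t·(E−R) with t = -8/7

t = -8/7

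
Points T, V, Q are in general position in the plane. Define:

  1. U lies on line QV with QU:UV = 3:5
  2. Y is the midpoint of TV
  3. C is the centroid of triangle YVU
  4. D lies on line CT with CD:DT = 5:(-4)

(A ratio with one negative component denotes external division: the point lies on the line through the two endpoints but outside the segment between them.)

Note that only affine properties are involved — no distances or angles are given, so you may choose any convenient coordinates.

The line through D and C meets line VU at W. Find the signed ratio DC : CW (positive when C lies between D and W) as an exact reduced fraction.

DC:CW = 25

Set T = (0, 0), V = (1, 0), Q = (0, 1); any affine frame gives the same invariant.
1. U lies on line QV with QU:UV = 3:5 ⇒ U = (3/8, 5/8)
2. Y is the midpoint of TV ⇒ Y = (1/2, 0)
3. C is the centroid of triangle YVU ⇒ C = (5/8, 5/24)
4. D lies on line CT with CD:DT = 5:(-4) ⇒ D = (-5/2, -5/6)
line DC meets VU at W = (3/4, 1/4)
C = D + t·(W−D) with t = 25/26, so DC:CW = 25/26:1/26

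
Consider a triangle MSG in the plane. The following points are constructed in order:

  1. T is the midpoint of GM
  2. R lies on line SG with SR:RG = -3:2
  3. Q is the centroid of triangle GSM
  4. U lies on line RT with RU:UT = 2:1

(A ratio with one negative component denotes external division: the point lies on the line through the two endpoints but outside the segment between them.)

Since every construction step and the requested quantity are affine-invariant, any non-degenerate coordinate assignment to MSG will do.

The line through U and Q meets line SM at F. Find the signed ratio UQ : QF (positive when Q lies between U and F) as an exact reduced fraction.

UQ:QF = 3

Assign M = (0, 0), S = (1, 0), G = (0, 1) — the answer is frame-independent, so this choice is without loss of generality.
1. T is the midpoint of GM ⇒ T = (0, 1/2)
2. R lies on line SG with SR:RG = -3:2 ⇒ R = (-2, 3)
3. Q is the centroid of triangle GSM ⇒ Q = (1/3, 1/3)
4. U lies on line RT with RU:UT = 2:1 ⇒ U = (-2/3, 4/3)
line UQ meets SM at F = (2/3, 0)
Q = U + t·(F−U) with t = 3/4, so UQ:QF = 3/4:1/4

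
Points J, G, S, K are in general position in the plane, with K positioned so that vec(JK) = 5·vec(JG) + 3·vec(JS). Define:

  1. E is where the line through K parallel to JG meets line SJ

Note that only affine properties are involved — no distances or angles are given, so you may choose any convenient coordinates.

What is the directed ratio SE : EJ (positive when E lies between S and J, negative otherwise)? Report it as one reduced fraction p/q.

SE:EJ = -2/3

Set J = (0, 0), G = (1, 0), S = (0, 1), K = (5, 3); any affine frame gives the same invariant.
1. E is where the line through K parallel to JG meets line SJ ⇒ E = (0, 3)
E = S + t·(J−S) with t = -2, so SE:EJ = t:(1−t) = -2:3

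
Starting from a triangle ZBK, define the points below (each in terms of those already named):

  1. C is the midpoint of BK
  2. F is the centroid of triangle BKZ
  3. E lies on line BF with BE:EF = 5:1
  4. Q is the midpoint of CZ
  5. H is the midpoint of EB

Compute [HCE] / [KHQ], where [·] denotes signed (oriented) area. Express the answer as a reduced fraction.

[HCE]:[KHQ] = -10/47

Set Z = (0, 0), B = (1, 0), K = (0, 1); any affine frame gives the same invariant.
1. C is the midpoint of BK ⇒ C = (1/2, 1/2)
2. F is the centroid of triangle BKZ ⇒ F = (1/3, 1/3)
3. E lies on line BF with BE:EF = 5:1 ⇒ E = (4/9, 5/18)
4. Q is the midpoint of CZ ⇒ Q = (1/4, 1/4)
5. H is the midpoint of EB ⇒ H = (13/18, 5/36)
2·[HCE] = 5/72, 2·[KHQ] = -47/144
[HCE]:[KHQ] = 5/72:-47/144 = -10/47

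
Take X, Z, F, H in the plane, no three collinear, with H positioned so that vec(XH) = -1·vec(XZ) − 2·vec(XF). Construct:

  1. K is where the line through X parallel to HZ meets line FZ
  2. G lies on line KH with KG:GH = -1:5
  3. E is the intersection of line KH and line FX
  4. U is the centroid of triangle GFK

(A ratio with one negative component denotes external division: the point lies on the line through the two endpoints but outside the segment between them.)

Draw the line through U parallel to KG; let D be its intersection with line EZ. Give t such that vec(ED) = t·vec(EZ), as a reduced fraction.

Assign X = (0, 0), Z = (1, 0), F = (0, 1), H = (-1, -2) — the answer is frame-independent, so this choice is without loss of generality.
1. K is where the line through X parallel to HZ meets line FZ ⇒ K = (1/2, 1/2)
2. G lies on line KH with KG:GH = -1:5 ⇒ G = (7/8, 9/8)
3. E is the intersection of line KH and line FX ⇒ E = (0, -1/3)
4. U is the centroid of triangle GFK ⇒ U = (11/24, 7/8)
through U parallel to KG: direction (3/8, 5/8); meets EZ at D = (-1/3, -4/9)
D = E + t·(Z−E) with t = -1/3

t = -1/3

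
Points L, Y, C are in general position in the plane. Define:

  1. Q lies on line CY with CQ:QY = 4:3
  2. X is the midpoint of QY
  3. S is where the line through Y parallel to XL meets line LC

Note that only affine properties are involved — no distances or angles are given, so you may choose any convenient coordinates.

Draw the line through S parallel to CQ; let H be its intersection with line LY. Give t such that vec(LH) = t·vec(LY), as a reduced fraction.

t = -3/11

Choose coordinates L = (0, 0), Y = (1, 0), C = (0, 1).
1. Q lies on line CY with CQ:QY = 4:3 ⇒ Q = (4/7, 3/7)
2. X is the midpoint of QY ⇒ X = (11/14, 3/14)
3. S is where the line through Y parallel to XL meets line LC ⇒ S = (0, -3/11)
through S parallel to CQ: direction (4/7, -4/7); meets LY at H = (-3/11, 0)
H = L + t·(Y−L) with t = -3/11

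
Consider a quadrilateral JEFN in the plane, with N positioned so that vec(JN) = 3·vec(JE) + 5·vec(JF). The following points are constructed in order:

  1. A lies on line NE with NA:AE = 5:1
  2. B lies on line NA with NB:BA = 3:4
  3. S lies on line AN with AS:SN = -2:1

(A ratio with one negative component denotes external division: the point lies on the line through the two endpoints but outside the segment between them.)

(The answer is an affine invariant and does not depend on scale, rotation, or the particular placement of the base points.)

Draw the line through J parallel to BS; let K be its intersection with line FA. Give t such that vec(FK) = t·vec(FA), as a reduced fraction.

t = 2/7

Set J = (0, 0), E = (1, 0), F = (0, 1), N = (3, 5); any affine frame gives the same invariant.
1. A lies on line NE with NA:AE = 5:1 ⇒ A = (4/3, 5/6)
2. B lies on line NA with NB:BA = 3:4 ⇒ B = (16/7, 45/14)
3. S lies on line AN with AS:SN = -2:1 ⇒ S = (14/3, 55/6)
through J parallel to BS: direction (50/21, 125/21); meets FA at K = (8/21, 20/21)
K = F + t·(A−F) with t = 2/7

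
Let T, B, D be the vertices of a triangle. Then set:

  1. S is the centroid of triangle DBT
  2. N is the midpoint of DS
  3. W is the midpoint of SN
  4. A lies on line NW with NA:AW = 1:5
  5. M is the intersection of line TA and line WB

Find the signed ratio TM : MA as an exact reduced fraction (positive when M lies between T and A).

Work in coordinates with T = (0, 0), B = (1, 0), D = (0, 1).
1. S is the centroid of triangle DBT ⇒ S = (1/3, 1/3)
2. N is the midpoint of DS ⇒ N = (1/6, 2/3)
3. W is the midpoint of SN ⇒ W = (1/4, 1/2)
4. A lies on line NW with NA:AW = 1:5 ⇒ A = (13/72, 23/36)
5. M is the intersection of line TA and line WB ⇒ M = (13/82, 23/41)
M = T + t·(A−T) with t = 36/41, so TM:MA = t:(1−t) = 36/41:5/41

TM:MA = 36/5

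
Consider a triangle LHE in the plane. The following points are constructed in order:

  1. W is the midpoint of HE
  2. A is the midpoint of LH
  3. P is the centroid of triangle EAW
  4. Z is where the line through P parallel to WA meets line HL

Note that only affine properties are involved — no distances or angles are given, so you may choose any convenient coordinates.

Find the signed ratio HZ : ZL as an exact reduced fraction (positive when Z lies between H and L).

Work in coordinates with L = (0, 0), H = (1, 0), E = (0, 1).
1. W is the midpoint of HE ⇒ W = (1/2, 1/2)
2. A is the midpoint of LH ⇒ A = (1/2, 0)
3. P is the centroid of triangle EAW ⇒ P = (1/3, 1/2)
4. Z is where the line through P parallel to WA meets line HL ⇒ Z = (1/3, 0)
Z = H + t·(L−H) with t = 2/3, so HZ:ZL = t:(1−t) = 2/3:1/3

HZ:ZL = 2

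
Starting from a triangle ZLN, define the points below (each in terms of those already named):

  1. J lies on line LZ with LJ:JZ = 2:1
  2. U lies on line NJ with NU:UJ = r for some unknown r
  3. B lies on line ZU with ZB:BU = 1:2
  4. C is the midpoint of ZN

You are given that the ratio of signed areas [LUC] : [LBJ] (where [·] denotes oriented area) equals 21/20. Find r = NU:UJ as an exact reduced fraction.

Choose coordinates Z = (0, 0), L = (1, 0), N = (0, 1).
1. J lies on line LZ with LJ:JZ = 2:1 ⇒ J = (1/3, 0)
2. With NU:UJ = r, write λ = r/(r+1) so U = N + λ·(J−N); U is affine-linear in λ
3. B lies on line ZU with ZB:BU = 1:2 ⇒ B is an affine combination of earlier points and hence also affine-linear in λ
4. C is the midpoint of ZN ⇒ C = (0, 1/2)
Every point depending on U is an affine combination of U and λ-independent points, so each such coordinate is linear in λ; the λ² term in each signed area is a multiple of (J−N)×(J−N) = 0, so 2·[LUC] and 2·[LBJ] are each linear in λ. Evaluating at λ=0 and λ=1:
  2·[LUC] = -5/6·λ + 1/2,   2·[LBJ] = -2/9·λ + 2/9
So [LUC]:[LBJ] = (-5/6·λ + 1/2) / (-2/9·λ + 2/9). Setting this equal to 21/20:
  -5/6·λ + 1/2 = 21/20·(-2/9·λ + 2/9)  ⇒  λ = 4/9
Then r = λ/(1−λ) = (4/9)/(5/9) = 4/5. Check: with r = 4/5, U = (4/27, 5/9) and [LUC]:[LBJ] = 21/20 as required.

r = 4/5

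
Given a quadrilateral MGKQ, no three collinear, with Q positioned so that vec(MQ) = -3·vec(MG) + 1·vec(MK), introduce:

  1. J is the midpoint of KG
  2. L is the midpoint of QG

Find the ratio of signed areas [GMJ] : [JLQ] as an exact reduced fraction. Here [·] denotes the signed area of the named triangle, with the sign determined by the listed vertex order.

Work in coordinates with M = (0, 0), G = (1, 0), K = (0, 1), Q = (-3, 1).
1. J is the midpoint of KG ⇒ J = (1/2, 1/2)
2. L is the midpoint of QG ⇒ L = (-1, 1/2)
2·[GMJ] = -1/2, 2·[JLQ] = -3/4
[GMJ]:[JLQ] = -1/2:-3/4 = 2/3

[GMJ]:[JLQ] = 2/3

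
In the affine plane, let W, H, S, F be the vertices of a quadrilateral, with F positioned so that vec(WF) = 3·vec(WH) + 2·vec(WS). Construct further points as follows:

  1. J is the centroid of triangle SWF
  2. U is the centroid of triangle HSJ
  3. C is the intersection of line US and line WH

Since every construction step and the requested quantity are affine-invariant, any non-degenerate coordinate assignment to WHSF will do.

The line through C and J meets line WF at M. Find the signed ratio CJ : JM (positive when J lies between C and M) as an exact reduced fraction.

CJ:JM = -5

Choose coordinates W = (0, 0), H = (1, 0), S = (0, 1), F = (3, 2).
1. J is the centroid of triangle SWF ⇒ J = (1, 1)
2. U is the centroid of triangle HSJ ⇒ U = (2/3, 2/3)
3. C is the intersection of line US and line WH ⇒ C = (2, 0)
line CJ meets WF at M = (6/5, 4/5)
J = C + t·(M−C) with t = 5/4, so CJ:JM = 5/4:-1/4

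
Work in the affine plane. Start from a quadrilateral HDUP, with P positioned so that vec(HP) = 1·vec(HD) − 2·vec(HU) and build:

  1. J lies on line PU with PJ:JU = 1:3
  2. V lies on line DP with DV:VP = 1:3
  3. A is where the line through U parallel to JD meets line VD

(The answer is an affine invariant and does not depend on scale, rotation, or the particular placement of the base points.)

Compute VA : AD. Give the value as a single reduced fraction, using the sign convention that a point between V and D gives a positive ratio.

Assign H = (0, 0), D = (1, 0), U = (0, 1), P = (1, -2) — the answer is frame-independent, so this choice is without loss of generality.
1. J lies on line PU with PJ:JU = 1:3 ⇒ J = (3/4, -5/4)
2. V lies on line DP with DV:VP = 1:3 ⇒ V = (1, -1/2)
3. A is where the line through U parallel to JD meets line VD ⇒ A = (1, 6)
A = V + t·(D−V) with t = 13, so VA:AD = t:(1−t) = 13:-12

VA:AD = -13/12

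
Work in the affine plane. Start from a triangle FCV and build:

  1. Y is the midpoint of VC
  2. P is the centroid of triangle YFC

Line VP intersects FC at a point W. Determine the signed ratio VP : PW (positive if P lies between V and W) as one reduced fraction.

Work in coordinates with F = (0, 0), C = (1, 0), V = (0, 1).
1. Y is the midpoint of VC ⇒ Y = (1/2, 1/2)
2. P is the centroid of triangle YFC ⇒ P = (1/2, 1/6)
line VP meets FC at W = (3/5, 0)
P = V + t·(W−V) with t = 5/6, so VP:PW = 5/6:1/6

VP:PW = 5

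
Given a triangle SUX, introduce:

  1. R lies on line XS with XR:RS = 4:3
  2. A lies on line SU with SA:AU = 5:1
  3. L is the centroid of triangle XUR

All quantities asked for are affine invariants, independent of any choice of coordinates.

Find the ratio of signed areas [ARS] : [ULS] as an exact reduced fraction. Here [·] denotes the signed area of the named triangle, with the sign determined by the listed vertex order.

Set S = (0, 0), U = (1, 0), X = (0, 1); any affine frame gives the same invariant.
1. R lies on line XS with XR:RS = 4:3 ⇒ R = (0, 3/7)
2. A lies on line SU with SA:AU = 5:1 ⇒ A = (5/6, 0)
3. L is the centroid of triangle XUR ⇒ L = (1/3, 10/21)
2·[ARS] = 5/14, 2·[ULS] = 10/21
[ARS]:[ULS] = 5/14:10/21 = 3/4

[ARS]:[ULS] = 3/4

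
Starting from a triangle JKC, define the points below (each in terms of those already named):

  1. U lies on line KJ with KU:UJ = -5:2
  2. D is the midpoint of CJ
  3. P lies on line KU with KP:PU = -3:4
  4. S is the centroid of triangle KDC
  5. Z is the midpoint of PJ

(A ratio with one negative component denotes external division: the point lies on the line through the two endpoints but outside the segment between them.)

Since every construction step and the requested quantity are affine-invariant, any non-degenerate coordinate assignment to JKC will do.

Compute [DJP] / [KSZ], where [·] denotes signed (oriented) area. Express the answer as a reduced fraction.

[DJP]:[KSZ] = -3

Assign J = (0, 0), K = (1, 0), C = (0, 1) — the answer is frame-independent, so this choice is without loss of generality.
1. U lies on line KJ with KU:UJ = -5:2 ⇒ U = (-2/3, 0)
2. D is the midpoint of CJ ⇒ D = (0, 1/2)
3. P lies on line KU with KP:PU = -3:4 ⇒ P = (6, 0)
4. S is the centroid of triangle KDC ⇒ S = (1/3, 1/2)
5. Z is the midpoint of PJ ⇒ Z = (3, 0)
2·[DJP] = 3, 2·[KSZ] = -1
[DJP]:[KSZ] = 3:-1 = -3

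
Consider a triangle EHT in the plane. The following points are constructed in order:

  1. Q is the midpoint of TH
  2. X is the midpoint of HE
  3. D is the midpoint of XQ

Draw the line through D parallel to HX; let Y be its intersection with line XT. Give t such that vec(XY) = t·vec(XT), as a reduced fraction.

Work in coordinates with E = (0, 0), H = (1, 0), T = (0, 1).
1. Q is the midpoint of TH ⇒ Q = (1/2, 1/2)
2. X is the midpoint of HE ⇒ X = (1/2, 0)
3. D is the midpoint of XQ ⇒ D = (1/2, 1/4)
through D parallel to HX: direction (-1/2, 0); meets XT at Y = (3/8, 1/4)
Y = X + t·(T−X) with t = 1/4

t = 1/4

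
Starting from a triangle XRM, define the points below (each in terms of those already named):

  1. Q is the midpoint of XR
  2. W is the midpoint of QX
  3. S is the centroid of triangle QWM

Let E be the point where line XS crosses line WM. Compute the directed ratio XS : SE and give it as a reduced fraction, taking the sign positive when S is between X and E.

Choose coordinates X = (0, 0), R = (1, 0), M = (0, 1).
1. Q is the midpoint of XR ⇒ Q = (1/2, 0)
2. W is the midpoint of QX ⇒ W = (1/4, 0)
3. S is the centroid of triangle QWM ⇒ S = (1/4, 1/3)
line XS meets WM at E = (3/16, 1/4)
S = X + t·(E−X) with t = 4/3, so XS:SE = 4/3:-1/3

XS:SE = -4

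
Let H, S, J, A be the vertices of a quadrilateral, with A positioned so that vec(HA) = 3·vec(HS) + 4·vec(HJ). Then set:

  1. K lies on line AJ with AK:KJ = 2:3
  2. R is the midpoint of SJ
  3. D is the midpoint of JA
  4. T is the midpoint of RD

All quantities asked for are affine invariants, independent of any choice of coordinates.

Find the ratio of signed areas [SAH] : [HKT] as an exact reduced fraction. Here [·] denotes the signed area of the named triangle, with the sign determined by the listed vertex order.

Work in coordinates with H = (0, 0), S = (1, 0), J = (0, 1), A = (3, 4).
1. K lies on line AJ with AK:KJ = 2:3 ⇒ K = (9/5, 14/5)
2. R is the midpoint of SJ ⇒ R = (1/2, 1/2)
3. D is the midpoint of JA ⇒ D = (3/2, 5/2)
4. T is the midpoint of RD ⇒ T = (1, 3/2)
2·[SAH] = 4, 2·[HKT] = -1/10
[SAH]:[HKT] = 4:-1/10 = -40

[SAH]:[HKT] = -40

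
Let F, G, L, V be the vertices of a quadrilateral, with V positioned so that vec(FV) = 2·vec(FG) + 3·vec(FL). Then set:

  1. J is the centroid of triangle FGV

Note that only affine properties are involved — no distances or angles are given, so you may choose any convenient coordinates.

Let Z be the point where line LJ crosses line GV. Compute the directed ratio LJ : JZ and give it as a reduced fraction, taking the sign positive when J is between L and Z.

Work in coordinates with F = (0, 0), G = (1, 0), L = (0, 1), V = (2, 3).
1. J is the centroid of triangle FGV ⇒ J = (1, 1)
line LJ meets GV at Z = (4/3, 1)
J = L + t·(Z−L) with t = 3/4, so LJ:JZ = 3/4:1/4

LJ:JZ = 3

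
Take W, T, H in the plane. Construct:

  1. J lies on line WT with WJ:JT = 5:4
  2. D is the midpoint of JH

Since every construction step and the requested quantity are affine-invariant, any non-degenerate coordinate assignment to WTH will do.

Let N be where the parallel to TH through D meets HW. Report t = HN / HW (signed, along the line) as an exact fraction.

t = 2/9

Work in coordinates with W = (0, 0), T = (1, 0), H = (0, 1).
1. J lies on line WT with WJ:JT = 5:4 ⇒ J = (5/9, 0)
2. D is the midpoint of JH ⇒ D = (5/18, 1/2)
through D parallel to TH: direction (-1, 1); meets HW at N = (0, 7/9)
N = H + t·(W−H) with t = 2/9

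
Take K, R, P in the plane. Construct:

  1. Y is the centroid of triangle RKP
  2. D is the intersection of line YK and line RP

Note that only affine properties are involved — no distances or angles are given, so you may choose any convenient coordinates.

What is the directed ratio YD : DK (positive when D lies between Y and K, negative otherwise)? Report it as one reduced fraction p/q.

Set K = (0, 0), R = (1, 0), P = (0, 1); any affine frame gives the same invariant.
1. Y is the centroid of triangle RKP ⇒ Y = (1/3, 1/3)
2. D is the intersection of line YK and line RP ⇒ D = (1/2, 1/2)
D = Y + t·(K−Y) with t = -1/2, so YD:DK = t:(1−t) = -1/2:3/2

YD:DK = -1/3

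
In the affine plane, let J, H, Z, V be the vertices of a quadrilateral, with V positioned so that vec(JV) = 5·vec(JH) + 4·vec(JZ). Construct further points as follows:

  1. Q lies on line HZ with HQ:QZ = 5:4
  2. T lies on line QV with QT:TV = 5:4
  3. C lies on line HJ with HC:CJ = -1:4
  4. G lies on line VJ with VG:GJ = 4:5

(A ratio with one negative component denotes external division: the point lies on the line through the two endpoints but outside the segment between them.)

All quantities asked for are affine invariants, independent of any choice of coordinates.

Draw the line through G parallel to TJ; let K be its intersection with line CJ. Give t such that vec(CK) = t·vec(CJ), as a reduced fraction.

Set J = (0, 0), H = (1, 0), Z = (0, 1), V = (5, 4); any affine frame gives the same invariant.
1. Q lies on line HZ with HQ:QZ = 5:4 ⇒ Q = (4/9, 5/9)
2. T lies on line QV with QT:TV = 5:4 ⇒ T = (241/81, 200/81)
3. C lies on line HJ with HC:CJ = -1:4 ⇒ C = (4/3, 0)
4. G lies on line VJ with VG:GJ = 4:5 ⇒ G = (25/9, 20/9)
through G parallel to TJ: direction (-241/81, -200/81); meets CJ at K = (1/10, 0)
K = C + t·(J−C) with t = 37/40

t = 37/40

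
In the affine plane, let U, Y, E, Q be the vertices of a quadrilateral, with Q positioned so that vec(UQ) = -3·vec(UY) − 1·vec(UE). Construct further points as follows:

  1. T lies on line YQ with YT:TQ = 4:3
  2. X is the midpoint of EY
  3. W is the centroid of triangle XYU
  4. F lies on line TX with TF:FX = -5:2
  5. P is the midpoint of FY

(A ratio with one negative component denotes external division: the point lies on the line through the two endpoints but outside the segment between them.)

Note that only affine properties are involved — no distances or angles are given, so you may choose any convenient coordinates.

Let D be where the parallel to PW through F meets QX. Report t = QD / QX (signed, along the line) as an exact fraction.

Assign U = (0, 0), Y = (1, 0), E = (0, 1), Q = (-3, -1) — the answer is frame-independent, so this choice is without loss of generality.
1. T lies on line YQ with YT:TQ = 4:3 ⇒ T = (-9/7, -4/7)
2. X is the midpoint of EY ⇒ X = (1/2, 1/2)
3. W is the centroid of triangle XYU ⇒ W = (1/2, 1/6)
4. F lies on line TX with TF:FX = -5:2 ⇒ F = (71/42, 17/14)
5. P is the midpoint of FY ⇒ P = (113/84, 17/28)
through F parallel to PW: direction (-71/84, -37/84); meets QX at D = (-71/138, 3/46)
D = Q + t·(X−Q) with t = 49/69

t = 49/69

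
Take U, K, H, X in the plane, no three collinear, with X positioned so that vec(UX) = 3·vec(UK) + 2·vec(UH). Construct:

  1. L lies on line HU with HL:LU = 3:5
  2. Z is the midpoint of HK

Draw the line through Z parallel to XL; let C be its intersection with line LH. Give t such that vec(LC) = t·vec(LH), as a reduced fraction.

t = -17/18

Work in coordinates with U = (0, 0), K = (1, 0), H = (0, 1), X = (3, 2).
1. L lies on line HU with HL:LU = 3:5 ⇒ L = (0, 5/8)
2. Z is the midpoint of HK ⇒ Z = (1/2, 1/2)
through Z parallel to XL: direction (-3, -11/8); meets LH at C = (0, 13/48)
C = L + t·(H−L) with t = -17/18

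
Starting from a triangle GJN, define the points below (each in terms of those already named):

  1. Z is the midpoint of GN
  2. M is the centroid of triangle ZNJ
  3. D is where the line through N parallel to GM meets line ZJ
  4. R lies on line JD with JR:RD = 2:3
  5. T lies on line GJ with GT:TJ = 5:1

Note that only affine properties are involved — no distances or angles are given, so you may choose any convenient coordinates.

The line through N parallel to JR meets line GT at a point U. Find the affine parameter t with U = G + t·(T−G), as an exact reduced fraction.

Choose coordinates G = (0, 0), J = (1, 0), N = (0, 1).
1. Z is the midpoint of GN ⇒ Z = (0, 1/2)
2. M is the centroid of triangle ZNJ ⇒ M = (1/3, 1/2)
3. D is where the line through N parallel to GM meets line ZJ ⇒ D = (-1/4, 5/8)
4. R lies on line JD with JR:RD = 2:3 ⇒ R = (1/2, 1/4)
5. T lies on line GJ with GT:TJ = 5:1 ⇒ T = (5/6, 0)
through N parallel to JR: direction (-1/2, 1/4); meets GT at U = (2, 0)
U = G + t·(T−G) with t = 12/5

t = 12/5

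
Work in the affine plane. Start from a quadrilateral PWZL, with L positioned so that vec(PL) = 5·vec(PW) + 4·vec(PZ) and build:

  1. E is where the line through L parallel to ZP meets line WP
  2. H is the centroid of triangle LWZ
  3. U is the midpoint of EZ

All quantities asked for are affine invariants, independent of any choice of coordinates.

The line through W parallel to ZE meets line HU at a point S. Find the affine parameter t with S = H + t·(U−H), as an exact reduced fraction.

Choose coordinates P = (0, 0), W = (1, 0), Z = (0, 1), L = (5, 4).
1. E is where the line through L parallel to ZP meets line WP ⇒ E = (5, 0)
2. H is the centroid of triangle LWZ ⇒ H = (2, 5/3)
3. U is the midpoint of EZ ⇒ U = (5/2, 1/2)
through W parallel to ZE: direction (5, -1); meets HU at S = (23/8, -3/8)
S = H + t·(U−H) with t = 7/4

t = 7/4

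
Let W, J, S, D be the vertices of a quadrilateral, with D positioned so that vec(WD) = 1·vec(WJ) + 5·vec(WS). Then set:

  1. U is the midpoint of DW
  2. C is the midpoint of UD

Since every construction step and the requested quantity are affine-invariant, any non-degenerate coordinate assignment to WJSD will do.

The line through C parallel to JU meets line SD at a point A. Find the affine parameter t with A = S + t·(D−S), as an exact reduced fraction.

Set W = (0, 0), J = (1, 0), S = (0, 1), D = (1, 5); any affine frame gives the same invariant.
1. U is the midpoint of DW ⇒ U = (1/2, 5/2)
2. C is the midpoint of UD ⇒ C = (3/4, 15/4)
through C parallel to JU: direction (-1/2, 5/2); meets SD at A = (13/18, 35/9)
A = S + t·(D−S) with t = 13/18

t = 13/18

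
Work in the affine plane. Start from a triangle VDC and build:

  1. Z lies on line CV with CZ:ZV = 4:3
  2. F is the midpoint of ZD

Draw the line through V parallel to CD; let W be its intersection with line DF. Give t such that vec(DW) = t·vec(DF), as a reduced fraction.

Assign V = (0, 0), D = (1, 0), C = (0, 1) — the answer is frame-independent, so this choice is without loss of generality.
1. Z lies on line CV with CZ:ZV = 4:3 ⇒ Z = (0, 3/7)
2. F is the midpoint of ZD ⇒ F = (1/2, 3/14)
through V parallel to CD: direction (1, -1); meets DF at W = (-3/4, 3/4)
W = D + t·(F−D) with t = 7/2

t = 7/2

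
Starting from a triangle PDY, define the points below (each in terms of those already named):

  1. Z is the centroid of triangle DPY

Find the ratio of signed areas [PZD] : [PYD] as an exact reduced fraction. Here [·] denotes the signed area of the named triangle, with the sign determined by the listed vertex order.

[PZD]:[PYD] = 1/3

Assign P = (0, 0), D = (1, 0), Y = (0, 1) — the answer is frame-independent, so this choice is without loss of generality.
1. Z is the centroid of triangle DPY ⇒ Z = (1/3, 1/3)
2·[PZD] = -1/3, 2·[PYD] = -1
[PZD]:[PYD] = -1/3:-1 = 1/3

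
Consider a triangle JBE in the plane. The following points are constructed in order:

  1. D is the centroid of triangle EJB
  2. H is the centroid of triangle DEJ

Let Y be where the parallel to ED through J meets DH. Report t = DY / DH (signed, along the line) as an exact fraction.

t = 3

Choose coordinates J = (0, 0), B = (1, 0), E = (0, 1).
1. D is the centroid of triangle EJB ⇒ D = (1/3, 1/3)
2. H is the centroid of triangle DEJ ⇒ H = (1/9, 4/9)
through J parallel to ED: direction (1/3, -2/3); meets DH at Y = (-1/3, 2/3)
Y = D + t·(H−D) with t = 3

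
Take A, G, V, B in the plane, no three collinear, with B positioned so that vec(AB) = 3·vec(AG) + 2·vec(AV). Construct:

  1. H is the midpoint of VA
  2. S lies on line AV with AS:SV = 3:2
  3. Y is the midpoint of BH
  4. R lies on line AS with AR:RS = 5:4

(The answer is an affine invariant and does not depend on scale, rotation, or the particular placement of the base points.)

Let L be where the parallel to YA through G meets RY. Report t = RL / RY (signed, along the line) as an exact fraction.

t = 7/2

Assign A = (0, 0), G = (1, 0), V = (0, 1), B = (3, 2) — the answer is frame-independent, so this choice is without loss of generality.
1. H is the midpoint of VA ⇒ H = (0, 1/2)
2. S lies on line AV with AS:SV = 3:2 ⇒ S = (0, 3/5)
3. Y is the midpoint of BH ⇒ Y = (3/2, 5/4)
4. R lies on line AS with AR:RS = 5:4 ⇒ R = (0, 1/3)
through G parallel to YA: direction (-3/2, -5/4); meets RY at L = (21/4, 85/24)
L = R + t·(Y−R) with t = 7/2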